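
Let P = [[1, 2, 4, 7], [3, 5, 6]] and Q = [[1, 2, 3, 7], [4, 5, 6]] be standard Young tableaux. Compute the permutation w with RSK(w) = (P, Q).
3 5 6 1 2 4 7

Reverse the RSK construction: for i from n down to 1, find the cell of Q containing i, remove the entry at that cell from P, and reverse-bump it up through P; the value ejected from row 1 is w(i).

Step i=7: Q has 7 at row 1, column 4; remove that cell from P, ejecting 7. So w(7) = 7. P is now [[1, 2, 4], [3, 5, 6]].
Step i=6: Q has 6 at row 2, column 3; remove 6 from row 2 of P and reverse-bump: 6 enters row 1 and ejects 4. So w(6) = 4. P is now [[1, 2, 6], [3, 5]].
Step i=5: Q has 5 at row 2, column 2; remove 5 from row 2 of P and reverse-bump: 5 enters row 1 and ejects 2. So w(5) = 2. P is now [[1, 5, 6], [3]].
Step i=4: Q has 4 at row 2, column 1; remove 3 from row 2 of P and reverse-bump: 3 enters row 1 and ejects 1. So w(4) = 1. P is now [[3, 5, 6]].
Step i=3: Q has 3 at row 1, column 3; remove that cell from P, ejecting 6. So w(3) = 6. P is now [[3, 5]].
Step i=2: Q has 2 at row 1, column 2; remove that cell from P, ejecting 5. So w(2) = 5. P is now [[3]].
Step i=1: Q has 1 at row 1, column 1; remove that cell from P, ejecting 3. So w(1) = 3. P is now [].

So w = 3 5 6 1 2 4 7.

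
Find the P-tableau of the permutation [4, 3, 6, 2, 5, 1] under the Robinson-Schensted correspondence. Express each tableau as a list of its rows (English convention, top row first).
P = [[1, 5], [2, 6], [3], [4]]

Insert 4: appended to row 1. P = [[4]].
Insert 3: 3 bumps 4 from row 1; 4 starts row 2. P = [[3], [4]].
Insert 6: appended to row 1. P = [[3, 6], [4]].
Insert 2: 2 bumps 3 from row 1; 3 bumps 4 from row 2; 4 starts row 3. P = [[2, 6], [3], [4]].
Insert 5: 5 bumps 6 from row 1; 6 appends to row 2. P = [[2, 5], [3, 6], [4]].
Insert 1: 1 bumps 2 from row 1; 2 bumps 3 from row 2; 3 bumps 4 from row 3; 4 starts row 4. P = [[1, 5], [2, 6], [3], [4]].

So P = [[1, 5], [2, 6], [3], [4]].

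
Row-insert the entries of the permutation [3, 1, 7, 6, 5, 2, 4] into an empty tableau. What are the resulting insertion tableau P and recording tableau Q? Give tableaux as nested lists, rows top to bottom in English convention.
Insert each entry of the permutation into P by Schensted row insertion, recording in Q the position of each new cell.

Insert 3: appended to row 1. P = [[3]].
Insert 1: 1 bumps 3 from row 1; 3 starts row 2. P = [[1], [3]].
Insert 7: appended to row 1. P = [[1, 7], [3]].
Insert 6: 6 bumps 7 from row 1; 7 appends to row 2. P = [[1, 6], [3, 7]].
Insert 5: 5 bumps 6 from row 1; 6 bumps 7 from row 2; 7 starts row 3. P = [[1, 5], [3, 6], [7]].
Insert 2: 2 bumps 5 from row 1; 5 bumps 6 from row 2; 6 bumps 7 from row 3; 7 starts row 4. P = [[1, 2], [3, 5], [6], [7]].
Insert 4: appended to row 1. P = [[1, 2, 4], [3, 5], [6], [7]].

So P = [[1, 2, 4], [3, 5], [6], [7]], Q = [[1, 3, 7], [2, 4], [5], [6]].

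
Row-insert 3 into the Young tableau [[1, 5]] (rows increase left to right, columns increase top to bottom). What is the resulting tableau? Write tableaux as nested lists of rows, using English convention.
[[1, 3], [5]]

In row 1, 3 replaces 5 (the leftmost entry greater than 3); 5 is bumped to row 2. 5 starts a new row 2. The new tableau is [[1, 3], [5]].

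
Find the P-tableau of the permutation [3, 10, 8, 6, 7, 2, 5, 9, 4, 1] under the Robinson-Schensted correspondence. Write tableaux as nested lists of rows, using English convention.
P = [[1, 4, 7, 9], [2, 5], [3], [6], [8], [10]]

Insert 3: appended to row 1. P = [[3]].
Insert 10: appended to row 1. P = [[3, 10]].
Insert 8: 8 bumps 10 from row 1; 10 starts row 2. P = [[3, 8], [10]].
Insert 6: 6 bumps 8 from row 1; 8 bumps 10 from row 2; 10 starts row 3. P = [[3, 6], [8], [10]].
Insert 7: appended to row 1. P = [[3, 6, 7], [8], [10]].
Insert 2: 2 bumps 3 from row 1; 3 bumps 8 from row 2; 8 bumps 10 from row 3; 10 starts row 4. P = [[2, 6, 7], [3], [8], [10]].
Insert 5: 5 bumps 6 from row 1; 6 appends to row 2. P = [[2, 5, 7], [3, 6], [8], [10]].
Insert 9: appended to row 1. P = [[2, 5, 7, 9], [3, 6], [8], [10]].
Insert 4: 4 bumps 5 from row 1; 5 bumps 6 from row 2; 6 bumps 8 from row 3; 8 bumps 10 from row 4; 10 starts row 5. P = [[2, 4, 7, 9], [3, 5], [6], [8], [10]].
Insert 1: 1 bumps 2 from row 1; 2 bumps 3 from row 2; 3 bumps 6 from row 3; 6 bumps 8 from row 4; 8 bumps 10 from row 5; 10 starts row 6. P = [[1, 4, 7, 9], [2, 5], [3], [6], [8], [10]].

So P = [[1, 4, 7, 9], [2, 5], [3], [6], [8], [10]].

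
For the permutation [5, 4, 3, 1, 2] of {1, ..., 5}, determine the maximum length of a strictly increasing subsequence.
2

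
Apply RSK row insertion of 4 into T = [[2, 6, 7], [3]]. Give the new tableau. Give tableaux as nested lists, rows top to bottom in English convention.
In row 1, 4 replaces 6 (the leftmost entry greater than 4); 6 is bumped to row 2. 6 is appended to row 2. The new tableau is [[2, 4, 7], [3, 6]].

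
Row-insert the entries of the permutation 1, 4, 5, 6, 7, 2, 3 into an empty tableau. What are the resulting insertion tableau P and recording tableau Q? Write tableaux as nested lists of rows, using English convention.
Insert each entry of the permutation into P by Schensted row insertion, recording in Q the position of each new cell.

After inserting 1: P = [[1]].
After inserting 4: P = [[1, 4]].
After inserting 5: P = [[1, 4, 5]].
After inserting 6: P = [[1, 4, 5, 6]].
After inserting 7: P = [[1, 4, 5, 6, 7]].
After inserting 2: P = [[1, 2, 5, 6, 7], [4]].
After inserting 3: P = [[1, 2, 3, 6, 7], [4, 5]].

So P = [[1, 2, 3, 6, 7], [4, 5]], Q = [[1, 2, 3, 4, 5], [6, 7]].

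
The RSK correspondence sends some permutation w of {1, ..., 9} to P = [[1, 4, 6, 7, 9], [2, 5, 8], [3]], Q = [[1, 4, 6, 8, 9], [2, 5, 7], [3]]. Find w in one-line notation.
3 2 1 5 4 8 6 7 9

Reverse the RSK construction: for i from n down to 1, find the cell of Q containing i, remove the entry at that cell from P, and reverse-bump it up through P; the value ejected from row 1 is w(i).

Step i=9: Q has 9 at row 1, column 5; remove that cell from P, ejecting 9. So w(9) = 9. P is now [[1, 4, 6, 7], [2, 5, 8], [3]].
Step i=8: Q has 8 at row 1, column 4; remove that cell from P, ejecting 7. So w(8) = 7. P is now [[1, 4, 6], [2, 5, 8], [3]].
Step i=7: Q has 7 at row 2, column 3; remove 8 from row 2 of P and reverse-bump: 8 enters row 1 and ejects 6. So w(7) = 6. P is now [[1, 4, 8], [2, 5], [3]].
Step i=6: Q has 6 at row 1, column 3; remove that cell from P, ejecting 8. So w(6) = 8. P is now [[1, 4], [2, 5], [3]].
Step i=5: Q has 5 at row 2, column 2; remove 5 from row 2 of P and reverse-bump: 5 enters row 1 and ejects 4. So w(5) = 4. P is now [[1, 5], [2], [3]].
Step i=4: Q has 4 at row 1, column 2; remove that cell from P, ejecting 5. So w(4) = 5. P is now [[1], [2], [3]].
Step i=3: Q has 3 at row 3, column 1; remove 3 from row 3 of P and reverse-bump: 3 enters row 2 and ejects 2; 2 enters row 1 and ejects 1. So w(3) = 1. P is now [[2], [3]].
Step i=2: Q has 2 at row 2, column 1; remove 3 from row 2 of P and reverse-bump: 3 enters row 1 and ejects 2. So w(2) = 2. P is now [[3]].
Step i=1: Q has 1 at row 1, column 1; remove that cell from P, ejecting 3. So w(1) = 3. P is now [].

So w = 3 2 1 5 4 8 6 7 9.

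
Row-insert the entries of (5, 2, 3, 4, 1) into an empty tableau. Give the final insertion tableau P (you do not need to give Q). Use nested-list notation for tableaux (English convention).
Insert 5: appended to row 1. P = [[5]].
Insert 2: 2 bumps 5 from row 1; 5 starts row 2. P = [[2], [5]].
Insert 3: appended to row 1. P = [[2, 3], [5]].
Insert 4: appended to row 1. P = [[2, 3, 4], [5]].
Insert 1: 1 bumps 2 from row 1; 2 bumps 5 from row 2; 5 starts row 3. P = [[1, 3, 4], [2], [5]].

So P = [[1, 3, 4], [2], [5]].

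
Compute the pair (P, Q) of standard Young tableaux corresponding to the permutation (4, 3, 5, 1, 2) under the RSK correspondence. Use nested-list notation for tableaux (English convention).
P = [[1, 2], [3, 5], [4]], Q = [[1, 3], [2, 5], [4]]

Insert each entry of the permutation into P by Schensted row insertion, recording in Q the position of each new cell.

Insert 4: appended to row 1. P = [[4]].
Insert 3: 3 bumps 4 from row 1; 4 starts row 2. P = [[3], [4]].
Insert 5: appended to row 1. P = [[3, 5], [4]].
Insert 1: 1 bumps 3 from row 1; 3 bumps 4 from row 2; 4 starts row 3. P = [[1, 5], [3], [4]].
Insert 2: 2 bumps 5 from row 1; 5 appends to row 2. P = [[1, 2], [3, 5], [4]].

So P = [[1, 2], [3, 5], [4]], Q = [[1, 3], [2, 5], [4]].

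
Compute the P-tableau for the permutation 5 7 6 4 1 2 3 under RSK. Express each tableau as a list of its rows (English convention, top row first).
Insert 5: appended to row 1. P = [[5]].
Insert 7: appended to row 1. P = [[5, 7]].
Insert 6: 6 bumps 7 from row 1; 7 starts row 2. P = [[5, 6], [7]].
Insert 4: 4 bumps 5 from row 1; 5 bumps 7 from row 2; 7 starts row 3. P = [[4, 6], [5], [7]].
Insert 1: 1 bumps 4 from row 1; 4 bumps 5 from row 2; 5 bumps 7 from row 3; 7 starts row 4. P = [[1, 6], [4], [5], [7]].
Insert 2: 2 bumps 6 from row 1; 6 appends to row 2. P = [[1, 2], [4, 6], [5], [7]].
Insert 3: appended to row 1. P = [[1, 2, 3], [4, 6], [5], [7]].

So P = [[1, 2, 3], [4, 6], [5], [7]].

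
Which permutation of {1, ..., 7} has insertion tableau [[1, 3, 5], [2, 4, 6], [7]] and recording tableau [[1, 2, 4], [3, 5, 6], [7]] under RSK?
Reverse the RSK construction: for i from n down to 1, find the cell of Q containing i, remove the entry at that cell from P, and reverse-bump it up through P; the value ejected from row 1 is w(i).

Step i=7: Q has 7 at row 3, column 1; remove 7 from row 3 of P and reverse-bump: 7 enters row 2 and ejects 6; 6 enters row 1 and ejects 5. So w(7) = 5. P is now [[1, 3, 6], [2, 4, 7]].
Step i=6: Q has 6 at row 2, column 3; remove 7 from row 2 of P and reverse-bump: 7 enters row 1 and ejects 6. So w(6) = 6. P is now [[1, 3, 7], [2, 4]].
Step i=5: Q has 5 at row 2, column 2; remove 4 from row 2 of P and reverse-bump: 4 enters row 1 and ejects 3. So w(5) = 3. P is now [[1, 4, 7], [2]].
Step i=4: Q has 4 at row 1, column 3; remove that cell from P, ejecting 7. So w(4) = 7. P is now [[1, 4], [2]].
Step i=3: Q has 3 at row 2, column 1; remove 2 from row 2 of P and reverse-bump: 2 enters row 1 and ejects 1. So w(3) = 1. P is now [[2, 4]].
Step i=2: Q has 2 at row 1, column 2; remove that cell from P, ejecting 4. So w(2) = 4. P is now [[2]].
Step i=1: Q has 1 at row 1, column 1; remove that cell from P, ejecting 2. So w(1) = 2. P is now [].

So w = 2 4 1 7 3 6 5.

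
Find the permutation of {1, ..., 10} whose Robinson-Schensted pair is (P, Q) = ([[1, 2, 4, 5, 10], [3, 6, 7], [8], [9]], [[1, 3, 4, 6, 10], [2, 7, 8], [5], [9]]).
Reverse the RSK construction: for i from n down to 1, find the cell of Q containing i, remove the entry at that cell from P, and reverse-bump it up through P; the value ejected from row 1 is w(i).

Step i=10: Q has 10 at row 1, column 5; remove that cell from P, ejecting 10. So w(10) = 10. P is now [[1, 2, 4, 5], [3, 6, 7], [8], [9]].
Step i=9: Q has 9 at row 4, column 1; remove 9 from row 4 of P and reverse-bump: 9 enters row 3 and ejects 8; 8 enters row 2 and ejects 7; 7 enters row 1 and ejects 5. So w(9) = 5. P is now [[1, 2, 4, 7], [3, 6, 8], [9]].
Step i=8: Q has 8 at row 2, column 3; remove 8 from row 2 of P and reverse-bump: 8 enters row 1 and ejects 7. So w(8) = 7. P is now [[1, 2, 4, 8], [3, 6], [9]].
Step i=7: Q has 7 at row 2, column 2; remove 6 from row 2 of P and reverse-bump: 6 enters row 1 and ejects 4. So w(7) = 4. P is now [[1, 2, 6, 8], [3], [9]].
Step i=6: Q has 6 at row 1, column 4; remove that cell from P, ejecting 8. So w(6) = 8. P is now [[1, 2, 6], [3], [9]].
Step i=5: Q has 5 at row 3, column 1; remove 9 from row 3 of P and reverse-bump: 9 enters row 2 and ejects 3; 3 enters row 1 and ejects 2. So w(5) = 2. P is now [[1, 3, 6], [9]].
Step i=4: Q has 4 at row 1, column 3; remove that cell from P, ejecting 6. So w(4) = 6. P is now [[1, 3], [9]].
Step i=3: Q has 3 at row 1, column 2; remove that cell from P, ejecting 3. So w(3) = 3. P is now [[1], [9]].
Step i=2: Q has 2 at row 2, column 1; remove 9 from row 2 of P and reverse-bump: 9 enters row 1 and ejects 1. So w(2) = 1. P is now [[9]].
Step i=1: Q has 1 at row 1, column 1; remove that cell from P, ejecting 9. So w(1) = 9. P is now [].

So w = 9 1 3 6 2 8 4 7 5 10.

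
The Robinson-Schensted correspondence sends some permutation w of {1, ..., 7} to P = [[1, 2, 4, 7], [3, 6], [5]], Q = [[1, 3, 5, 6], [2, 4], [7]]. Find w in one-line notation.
Reverse the RSK construction: for i from n down to 1, find the cell of Q containing i, remove the entry at that cell from P, and reverse-bump it up through P; the value ejected from row 1 is w(i).

Step i=7: Q has 7 at row 3, column 1; remove 5 from row 3 of P and reverse-bump: 5 enters row 2 and ejects 3; 3 enters row 1 and ejects 2. So w(7) = 2. P is now [[1, 3, 4, 7], [5, 6]].
Step i=6: Q has 6 at row 1, column 4; remove that cell from P, ejecting 7. So w(6) = 7. P is now [[1, 3, 4], [5, 6]].
Step i=5: Q has 5 at row 1, column 3; remove that cell from P, ejecting 4. So w(5) = 4. P is now [[1, 3], [5, 6]].
Step i=4: Q has 4 at row 2, column 2; remove 6 from row 2 of P and reverse-bump: 6 enters row 1 and ejects 3. So w(4) = 3. P is now [[1, 6], [5]].
Step i=3: Q has 3 at row 1, column 2; remove that cell from P, ejecting 6. So w(3) = 6. P is now [[1], [5]].
Step i=2: Q has 2 at row 2, column 1; remove 5 from row 2 of P and reverse-bump: 5 enters row 1 and ejects 1. So w(2) = 1. P is now [[5]].
Step i=1: Q has 1 at row 1, column 1; remove that cell from P, ejecting 5. So w(1) = 5. P is now [].

So w = 5 1 6 3 4 7 2.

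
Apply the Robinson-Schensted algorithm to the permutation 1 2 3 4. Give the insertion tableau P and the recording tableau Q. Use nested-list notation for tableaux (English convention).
P = [[1, 2, 3, 4]], Q = [[1, 2, 3, 4]]

Insert each entry of the permutation into P by Schensted row insertion, recording in Q the position of each new cell.

Insert 1: appended to row 1. P = [[1]].
Insert 2: appended to row 1. P = [[1, 2]].
Insert 3: appended to row 1. P = [[1, 2, 3]].
Insert 4: appended to row 1. P = [[1, 2, 3, 4]].

So P = [[1, 2, 3, 4]], Q = [[1, 2, 3, 4]].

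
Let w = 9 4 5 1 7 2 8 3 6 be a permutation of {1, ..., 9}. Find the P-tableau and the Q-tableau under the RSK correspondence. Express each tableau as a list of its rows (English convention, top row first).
P = [[1, 2, 3, 6], [4, 5, 7, 8], [9]], Q = [[1, 3, 5, 7], [2, 6, 8, 9], [4]]

Insert each entry of the permutation into P by Schensted row insertion, recording in Q the position of each new cell.

Insert 9: appended to row 1. P = [[9]].
Insert 4: 4 bumps 9 from row 1; 9 starts row 2. P = [[4], [9]].
Insert 5: appended to row 1. P = [[4, 5], [9]].
Insert 1: 1 bumps 4 from row 1; 4 bumps 9 from row 2; 9 starts row 3. P = [[1, 5], [4], [9]].
Insert 7: appended to row 1. P = [[1, 5, 7], [4], [9]].
Insert 2: 2 bumps 5 from row 1; 5 appends to row 2. P = [[1, 2, 7], [4, 5], [9]].
Insert 8: appended to row 1. P = [[1, 2, 7, 8], [4, 5], [9]].
Insert 3: 3 bumps 7 from row 1; 7 appends to row 2. P = [[1, 2, 3, 8], [4, 5, 7], [9]].
Insert 6: 6 bumps 8 from row 1; 8 appends to row 2. P = [[1, 2, 3, 6], [4, 5, 7, 8], [9]].

So P = [[1, 2, 3, 6], [4, 5, 7, 8], [9]], Q = [[1, 3, 5, 7], [2, 6, 8, 9], [4]].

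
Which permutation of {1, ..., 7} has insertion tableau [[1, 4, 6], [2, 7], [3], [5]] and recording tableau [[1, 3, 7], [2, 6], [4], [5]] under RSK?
Reverse the RSK construction: for i from n down to 1, find the cell of Q containing i, remove the entry at that cell from P, and reverse-bump it up through P; the value ejected from row 1 is w(i).

Step i=7: Q has 7 at row 1, column 3; remove that cell from P, ejecting 6. So w(7) = 6. P is now [[1, 4], [2, 7], [3], [5]].
Step i=6: Q has 6 at row 2, column 2; remove 7 from row 2 of P and reverse-bump: 7 enters row 1 and ejects 4. So w(6) = 4. P is now [[1, 7], [2], [3], [5]].
Step i=5: Q has 5 at row 4, column 1; remove 5 from row 4 of P and reverse-bump: 5 enters row 3 and ejects 3; 3 enters row 2 and ejects 2; 2 enters row 1 and ejects 1. So w(5) = 1. P is now [[2, 7], [3], [5]].
Step i=4: Q has 4 at row 3, column 1; remove 5 from row 3 of P and reverse-bump: 5 enters row 2 and ejects 3; 3 enters row 1 and ejects 2. So w(4) = 2. P is now [[3, 7], [5]].
Step i=3: Q has 3 at row 1, column 2; remove that cell from P, ejecting 7. So w(3) = 7. P is now [[3], [5]].
Step i=2: Q has 2 at row 2, column 1; remove 5 from row 2 of P and reverse-bump: 5 enters row 1 and ejects 3. So w(2) = 3. P is now [[5]].
Step i=1: Q has 1 at row 1, column 1; remove that cell from P, ejecting 5. So w(1) = 5. P is now [].

So w = 5 3 7 2 1 4 6.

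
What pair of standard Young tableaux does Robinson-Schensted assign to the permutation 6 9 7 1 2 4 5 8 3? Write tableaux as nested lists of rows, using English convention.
P = [[1, 2, 3, 5, 8], [4, 7], [6], [9]], Q = [[1, 2, 6, 7, 8], [3, 5], [4], [9]]

Insert each entry of the permutation into P by Schensted row insertion, recording in Q the position of each new cell.

After inserting 6: P = [[6]].
After inserting 9: P = [[6, 9]].
After inserting 7: P = [[6, 7], [9]].
After inserting 1: P = [[1, 7], [6], [9]].
After inserting 2: P = [[1, 2], [6, 7], [9]].
After inserting 4: P = [[1, 2, 4], [6, 7], [9]].
After inserting 5: P = [[1, 2, 4, 5], [6, 7], [9]].
After inserting 8: P = [[1, 2, 4, 5, 8], [6, 7], [9]].
After inserting 3: P = [[1, 2, 3, 5, 8], [4, 7], [6], [9]].

So P = [[1, 2, 3, 5, 8], [4, 7], [6], [9]], Q = [[1, 2, 6, 7, 8], [3, 5], [4], [9]].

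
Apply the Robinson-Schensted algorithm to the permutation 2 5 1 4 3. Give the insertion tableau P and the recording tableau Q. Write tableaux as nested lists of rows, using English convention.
Insert each entry of the permutation into P by Schensted row insertion, recording in Q the position of each new cell.

Insert 2: appended to row 1. P = [[2]], Q = [[1]].
Insert 5: appended to row 1. P = [[2, 5]], Q = [[1, 2]].
Insert 1: 1 bumps 2 from row 1; 2 starts row 2. P = [[1, 5], [2]], Q = [[1, 2], [3]].
Insert 4: 4 bumps 5 from row 1; 5 appends to row 2. P = [[1, 4], [2, 5]], Q = [[1, 2], [3, 4]].
Insert 3: 3 bumps 4 from row 1; 4 bumps 5 from row 2; 5 starts row 3. P = [[1, 3], [2, 4], [5]], Q = [[1, 2], [3, 4], [5]].

So P = [[1, 3], [2, 4], [5]], Q = [[1, 2], [3, 4], [5]].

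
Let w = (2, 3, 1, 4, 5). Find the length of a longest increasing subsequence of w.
4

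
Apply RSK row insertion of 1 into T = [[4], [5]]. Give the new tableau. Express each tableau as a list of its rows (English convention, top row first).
In row 1, 1 replaces 4 (the leftmost entry greater than 1); 4 is bumped to row 2. In row 2, 4 replaces 5 (the leftmost entry greater than 4); 5 is bumped to row 3. 5 starts a new row 3. The new tableau is [[1], [4], [5]].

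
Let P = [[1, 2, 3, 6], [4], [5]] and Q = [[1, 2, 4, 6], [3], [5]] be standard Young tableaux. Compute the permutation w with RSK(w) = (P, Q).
Reverse RSK: for i = n, n-1, ..., 1, locate i in Q, remove the corresponding corner cell from P, and reverse-bump its entry up through P; the value ejected from row 1 is w(i).

So w = 1 5 2 4 3 6.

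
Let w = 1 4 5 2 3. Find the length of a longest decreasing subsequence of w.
2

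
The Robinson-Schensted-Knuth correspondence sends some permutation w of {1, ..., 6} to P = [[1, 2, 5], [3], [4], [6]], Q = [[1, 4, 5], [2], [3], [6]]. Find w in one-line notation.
6 4 1 3 5 2

Reverse the RSK construction: for i from n down to 1, find the cell of Q containing i, remove the entry at that cell from P, and reverse-bump it up through P; the value ejected from row 1 is w(i).

Step i=6: Q has 6 at row 4, column 1; remove 6 from row 4 of P and reverse-bump: 6 enters row 3 and ejects 4; 4 enters row 2 and ejects 3; 3 enters row 1 and ejects 2. So w(6) = 2. P is now [[1, 3, 5], [4], [6]].
Step i=5: Q has 5 at row 1, column 3; remove that cell from P, ejecting 5. So w(5) = 5. P is now [[1, 3], [4], [6]].
Step i=4: Q has 4 at row 1, column 2; remove that cell from P, ejecting 3. So w(4) = 3. P is now [[1], [4], [6]].
Step i=3: Q has 3 at row 3, column 1; remove 6 from row 3 of P and reverse-bump: 6 enters row 2 and ejects 4; 4 enters row 1 and ejects 1. So w(3) = 1. P is now [[4], [6]].
Step i=2: Q has 2 at row 2, column 1; remove 6 from row 2 of P and reverse-bump: 6 enters row 1 and ejects 4. So w(2) = 4. P is now [[6]].
Step i=1: Q has 1 at row 1, column 1; remove that cell from P, ejecting 6. So w(1) = 6. P is now [].

So w = 6 4 1 3 5 2.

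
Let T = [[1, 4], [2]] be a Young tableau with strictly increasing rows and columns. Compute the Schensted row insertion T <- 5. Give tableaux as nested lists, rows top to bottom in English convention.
[[1, 4, 5], [2]]

5 is larger than every entry of row 1, so it is appended to row 1. The new tableau is [[1, 4, 5], [2]].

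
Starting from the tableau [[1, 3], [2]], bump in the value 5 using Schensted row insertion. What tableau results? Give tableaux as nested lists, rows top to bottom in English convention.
[[1, 3, 5], [2]]

5 is larger than every entry of row 1, so it is appended to row 1. The new tableau is [[1, 3, 5], [2]].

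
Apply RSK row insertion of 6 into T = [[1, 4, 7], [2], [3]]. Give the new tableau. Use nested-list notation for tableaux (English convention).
[[1, 4, 6], [2, 7], [3]]

In row 1, 6 replaces 7 (the leftmost entry greater than 6); 7 is bumped to row 2. 7 is appended to row 2. The new tableau is [[1, 4, 6], [2, 7], [3]].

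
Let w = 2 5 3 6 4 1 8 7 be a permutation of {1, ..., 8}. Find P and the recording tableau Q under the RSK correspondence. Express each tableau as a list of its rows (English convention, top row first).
P = [[1, 3, 4, 7], [2, 6, 8], [5]], Q = [[1, 2, 4, 7], [3, 5, 8], [6]]

Insert each entry of the permutation into P by Schensted row insertion, recording in Q the position of each new cell.

After inserting 2: P = [[2]].
After inserting 5: P = [[2, 5]].
After inserting 3: P = [[2, 3], [5]].
After inserting 6: P = [[2, 3, 6], [5]].
After inserting 4: P = [[2, 3, 4], [5, 6]].
After inserting 1: P = [[1, 3, 4], [2, 6], [5]].
After inserting 8: P = [[1, 3, 4, 8], [2, 6], [5]].
After inserting 7: P = [[1, 3, 4, 7], [2, 6, 8], [5]].

So P = [[1, 3, 4, 7], [2, 6, 8], [5]], Q = [[1, 2, 4, 7], [3, 5, 8], [6]].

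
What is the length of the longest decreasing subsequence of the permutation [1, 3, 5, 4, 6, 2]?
3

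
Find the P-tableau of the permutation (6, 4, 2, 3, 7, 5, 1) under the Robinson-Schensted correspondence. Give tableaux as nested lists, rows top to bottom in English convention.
After inserting 6: P = [[6]].
After inserting 4: P = [[4], [6]].
After inserting 2: P = [[2], [4], [6]].
After inserting 3: P = [[2, 3], [4], [6]].
After inserting 7: P = [[2, 3, 7], [4], [6]].
After inserting 5: P = [[2, 3, 5], [4, 7], [6]].
After inserting 1: P = [[1, 3, 5], [2, 7], [4], [6]].

So P = [[1, 3, 5], [2, 7], [4], [6]].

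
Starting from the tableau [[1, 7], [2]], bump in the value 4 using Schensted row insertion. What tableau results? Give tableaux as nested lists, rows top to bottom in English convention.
[[1, 4], [2, 7]]

In row 1, 4 replaces 7 (the leftmost entry greater than 4); 7 is bumped to row 2. 7 is appended to row 2. The new tableau is [[1, 4], [2, 7]].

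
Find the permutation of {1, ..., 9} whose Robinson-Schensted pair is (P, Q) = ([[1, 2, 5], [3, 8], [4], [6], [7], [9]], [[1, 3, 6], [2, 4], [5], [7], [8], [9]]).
Reverse the RSK construction: for i from n down to 1, find the cell of Q containing i, remove the entry at that cell from P, and reverse-bump it up through P; the value ejected from row 1 is w(i).

Step i=9: Q has 9 at row 6, column 1; remove 9 from row 6 of P and reverse-bump: 9 enters row 5 and ejects 7; 7 enters row 4 and ejects 6; 6 enters row 3 and ejects 4; 4 enters row 2 and ejects 3; 3 enters row 1 and ejects 2. So w(9) = 2. P is now [[1, 3, 5], [4, 8], [6], [7], [9]].
Step i=8: Q has 8 at row 5, column 1; remove 9 from row 5 of P and reverse-bump: 9 enters row 4 and ejects 7; 7 enters row 3 and ejects 6; 6 enters row 2 and ejects 4; 4 enters row 1 and ejects 3. So w(8) = 3. P is now [[1, 4, 5], [6, 8], [7], [9]].
Step i=7: Q has 7 at row 4, column 1; remove 9 from row 4 of P and reverse-bump: 9 enters row 3 and ejects 7; 7 enters row 2 and ejects 6; 6 enters row 1 and ejects 5. So w(7) = 5. P is now [[1, 4, 6], [7, 8], [9]].
Step i=6: Q has 6 at row 1, column 3; remove that cell from P, ejecting 6. So w(6) = 6. P is now [[1, 4], [7, 8], [9]].
Step i=5: Q has 5 at row 3, column 1; remove 9 from row 3 of P and reverse-bump: 9 enters row 2 and ejects 8; 8 enters row 1 and ejects 4. So w(5) = 4. P is now [[1, 8], [7, 9]].
Step i=4: Q has 4 at row 2, column 2; remove 9 from row 2 of P and reverse-bump: 9 enters row 1 and ejects 8. So w(4) = 8. P is now [[1, 9], [7]].
Step i=3: Q has 3 at row 1, column 2; remove that cell from P, ejecting 9. So w(3) = 9. P is now [[1], [7]].
Step i=2: Q has 2 at row 2, column 1; remove 7 from row 2 of P and reverse-bump: 7 enters row 1 and ejects 1. So w(2) = 1. P is now [[7]].
Step i=1: Q has 1 at row 1, column 1; remove that cell from P, ejecting 7. So w(1) = 7. P is now [].

So w = 7 1 9 8 4 6 5 3 2.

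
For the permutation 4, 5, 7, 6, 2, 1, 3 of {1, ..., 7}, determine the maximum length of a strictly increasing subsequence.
3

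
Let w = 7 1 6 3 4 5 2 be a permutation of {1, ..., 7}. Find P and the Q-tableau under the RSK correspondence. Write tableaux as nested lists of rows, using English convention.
P = [[1, 2, 4, 5], [3], [6], [7]], Q = [[1, 3, 5, 6], [2], [4], [7]]

Insert each entry of the permutation into P by Schensted row insertion, recording in Q the position of each new cell.

Insert 7: appended to row 1. P = [[7]].
Insert 1: 1 bumps 7 from row 1; 7 starts row 2. P = [[1], [7]].
Insert 6: appended to row 1. P = [[1, 6], [7]].
Insert 3: 3 bumps 6 from row 1; 6 bumps 7 from row 2; 7 starts row 3. P = [[1, 3], [6], [7]].
Insert 4: appended to row 1. P = [[1, 3, 4], [6], [7]].
Insert 5: appended to row 1. P = [[1, 3, 4, 5], [6], [7]].
Insert 2: 2 bumps 3 from row 1; 3 bumps 6 from row 2; 6 bumps 7 from row 3; 7 starts row 4. P = [[1, 2, 4, 5], [3], [6], [7]].

So P = [[1, 2, 4, 5], [3], [6], [7]], Q = [[1, 3, 5, 6], [2], [4], [7]].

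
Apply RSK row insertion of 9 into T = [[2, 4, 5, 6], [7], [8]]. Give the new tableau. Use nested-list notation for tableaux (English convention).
[[2, 4, 5, 6, 9], [7], [8]]

9 is larger than every entry of row 1, so it is appended to row 1. The new tableau is [[2, 4, 5, 6, 9], [7], [8]].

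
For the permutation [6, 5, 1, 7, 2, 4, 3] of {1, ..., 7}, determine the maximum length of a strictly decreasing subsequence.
4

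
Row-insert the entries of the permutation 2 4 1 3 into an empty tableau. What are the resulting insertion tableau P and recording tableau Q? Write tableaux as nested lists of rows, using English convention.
Insert each entry of the permutation into P by Schensted row insertion, recording in Q the position of each new cell.

Insert 2: appended to row 1. P = [[2]].
Insert 4: appended to row 1. P = [[2, 4]].
Insert 1: 1 bumps 2 from row 1; 2 starts row 2. P = [[1, 4], [2]].
Insert 3: 3 bumps 4 from row 1; 4 appends to row 2. P = [[1, 3], [2, 4]].

So P = [[1, 3], [2, 4]], Q = [[1, 2], [3, 4]].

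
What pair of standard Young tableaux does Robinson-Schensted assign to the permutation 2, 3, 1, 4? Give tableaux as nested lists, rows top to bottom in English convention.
Insert each entry of the permutation into P by Schensted row insertion, recording in Q the position of each new cell.

Insert 2: appended to row 1. P = [[2]].
Insert 3: appended to row 1. P = [[2, 3]].
Insert 1: 1 bumps 2 from row 1; 2 starts row 2. P = [[1, 3], [2]].
Insert 4: appended to row 1. P = [[1, 3, 4], [2]].

So P = [[1, 3, 4], [2]], Q = [[1, 2, 4], [3]].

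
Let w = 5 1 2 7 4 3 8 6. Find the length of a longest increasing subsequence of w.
4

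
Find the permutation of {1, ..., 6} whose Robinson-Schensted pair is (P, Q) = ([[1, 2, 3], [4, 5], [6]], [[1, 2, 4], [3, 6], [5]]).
1 6 4 5 2 3

Reverse the RSK construction: for i from n down to 1, find the cell of Q containing i, remove the entry at that cell from P, and reverse-bump it up through P; the value ejected from row 1 is w(i).

Step i=6: Q has 6 at row 2, column 2; remove 5 from row 2 of P and reverse-bump: 5 enters row 1 and ejects 3. So w(6) = 3. P is now [[1, 2, 5], [4], [6]].
Step i=5: Q has 5 at row 3, column 1; remove 6 from row 3 of P and reverse-bump: 6 enters row 2 and ejects 4; 4 enters row 1 and ejects 2. So w(5) = 2. P is now [[1, 4, 5], [6]].
Step i=4: Q has 4 at row 1, column 3; remove that cell from P, ejecting 5. So w(4) = 5. P is now [[1, 4], [6]].
Step i=3: Q has 3 at row 2, column 1; remove 6 from row 2 of P and reverse-bump: 6 enters row 1 and ejects 4. So w(3) = 4. P is now [[1, 6]].
Step i=2: Q has 2 at row 1, column 2; remove that cell from P, ejecting 6. So w(2) = 6. P is now [[1]].
Step i=1: Q has 1 at row 1, column 1; remove that cell from P, ejecting 1. So w(1) = 1. P is now [].

So w = 1 6 4 5 2 3.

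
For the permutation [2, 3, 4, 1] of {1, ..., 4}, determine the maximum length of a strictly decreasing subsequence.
2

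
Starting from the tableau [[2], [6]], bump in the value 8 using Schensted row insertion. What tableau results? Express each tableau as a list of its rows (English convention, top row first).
8 is larger than every entry of row 1, so it is appended to row 1. The new tableau is [[2, 8], [6]].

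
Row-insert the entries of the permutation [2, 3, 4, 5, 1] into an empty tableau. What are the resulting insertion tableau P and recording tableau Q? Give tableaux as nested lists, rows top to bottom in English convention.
Insert each entry of the permutation into P by Schensted row insertion, recording in Q the position of each new cell.

Insert 2: appended to row 1. P = [[2]].
Insert 3: appended to row 1. P = [[2, 3]].
Insert 4: appended to row 1. P = [[2, 3, 4]].
Insert 5: appended to row 1. P = [[2, 3, 4, 5]].
Insert 1: 1 bumps 2 from row 1; 2 starts row 2. P = [[1, 3, 4, 5], [2]].

So P = [[1, 3, 4, 5], [2]], Q = [[1, 2, 3, 4], [5]].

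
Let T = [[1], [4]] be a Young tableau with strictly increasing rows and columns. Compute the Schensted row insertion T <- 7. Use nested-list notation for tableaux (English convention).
7 is larger than every entry of row 1, so it is appended to row 1. The new tableau is [[1, 7], [4]].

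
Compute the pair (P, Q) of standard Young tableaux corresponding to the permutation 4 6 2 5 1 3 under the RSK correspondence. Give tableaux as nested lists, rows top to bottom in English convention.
P = [[1, 3], [2, 5], [4, 6]], Q = [[1, 2], [3, 4], [5, 6]]

Insert each entry of the permutation into P by Schensted row insertion, recording in Q the position of each new cell.

After inserting 4: P = [[4]].
After inserting 6: P = [[4, 6]].
After inserting 2: P = [[2, 6], [4]].
After inserting 5: P = [[2, 5], [4, 6]].
After inserting 1: P = [[1, 5], [2, 6], [4]].
After inserting 3: P = [[1, 3], [2, 5], [4, 6]].

So P = [[1, 3], [2, 5], [4, 6]], Q = [[1, 2], [3, 4], [5, 6]].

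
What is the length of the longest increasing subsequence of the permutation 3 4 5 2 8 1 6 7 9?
6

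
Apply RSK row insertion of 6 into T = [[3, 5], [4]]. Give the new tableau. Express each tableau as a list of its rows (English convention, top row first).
6 is larger than every entry of row 1, so it is appended to row 1. The new tableau is [[3, 5, 6], [4]].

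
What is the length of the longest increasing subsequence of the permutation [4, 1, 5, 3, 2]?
2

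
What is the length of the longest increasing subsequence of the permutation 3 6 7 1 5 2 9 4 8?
4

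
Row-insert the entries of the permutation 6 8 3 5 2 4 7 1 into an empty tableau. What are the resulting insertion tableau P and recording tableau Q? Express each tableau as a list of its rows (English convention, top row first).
Insert each entry of the permutation into P by Schensted row insertion, recording in Q the position of each new cell.

Insert 6: appended to row 1. P = [[6]].
Insert 8: appended to row 1. P = [[6, 8]].
Insert 3: 3 bumps 6 from row 1; 6 starts row 2. P = [[3, 8], [6]].
Insert 5: 5 bumps 8 from row 1; 8 appends to row 2. P = [[3, 5], [6, 8]].
Insert 2: 2 bumps 3 from row 1; 3 bumps 6 from row 2; 6 starts row 3. P = [[2, 5], [3, 8], [6]].
Insert 4: 4 bumps 5 from row 1; 5 bumps 8 from row 2; 8 appends to row 3. P = [[2, 4], [3, 5], [6, 8]].
Insert 7: appended to row 1. P = [[2, 4, 7], [3, 5], [6, 8]].
Insert 1: 1 bumps 2 from row 1; 2 bumps 3 from row 2; 3 bumps 6 from row 3; 6 starts row 4. P = [[1, 4, 7], [2, 5], [3, 8], [6]].

So P = [[1, 4, 7], [2, 5], [3, 8], [6]], Q = [[1, 2, 7], [3, 4], [5, 6], [8]].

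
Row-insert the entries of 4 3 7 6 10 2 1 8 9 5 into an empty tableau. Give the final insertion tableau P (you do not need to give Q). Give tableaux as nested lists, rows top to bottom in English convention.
P = [[1, 5, 8, 9], [2, 6, 10], [3, 7], [4]]

After inserting 4: P = [[4]].
After inserting 3: P = [[3], [4]].
After inserting 7: P = [[3, 7], [4]].
After inserting 6: P = [[3, 6], [4, 7]].
After inserting 10: P = [[3, 6, 10], [4, 7]].
After inserting 2: P = [[2, 6, 10], [3, 7], [4]].
After inserting 1: P = [[1, 6, 10], [2, 7], [3], [4]].
After inserting 8: P = [[1, 6, 8], [2, 7, 10], [3], [4]].
After inserting 9: P = [[1, 6, 8, 9], [2, 7, 10], [3], [4]].
After inserting 5: P = [[1, 5, 8, 9], [2, 6, 10], [3, 7], [4]].

So P = [[1, 5, 8, 9], [2, 6, 10], [3, 7], [4]].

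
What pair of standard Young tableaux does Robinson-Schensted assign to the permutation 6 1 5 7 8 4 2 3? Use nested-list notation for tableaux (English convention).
P = [[1, 2, 3, 8], [4, 7], [5], [6]], Q = [[1, 3, 4, 5], [2, 8], [6], [7]]

Insert each entry of the permutation into P by Schensted row insertion, recording in Q the position of each new cell.

Insert 6: appended to row 1. P = [[6]].
Insert 1: 1 bumps 6 from row 1; 6 starts row 2. P = [[1], [6]].
Insert 5: appended to row 1. P = [[1, 5], [6]].
Insert 7: appended to row 1. P = [[1, 5, 7], [6]].
Insert 8: appended to row 1. P = [[1, 5, 7, 8], [6]].
Insert 4: 4 bumps 5 from row 1; 5 bumps 6 from row 2; 6 starts row 3. P = [[1, 4, 7, 8], [5], [6]].
Insert 2: 2 bumps 4 from row 1; 4 bumps 5 from row 2; 5 bumps 6 from row 3; 6 starts row 4. P = [[1, 2, 7, 8], [4], [5], [6]].
Insert 3: 3 bumps 7 from row 1; 7 appends to row 2. P = [[1, 2, 3, 8], [4, 7], [5], [6]].

So P = [[1, 2, 3, 8], [4, 7], [5], [6]], Q = [[1, 3, 4, 5], [2, 8], [6], [7]].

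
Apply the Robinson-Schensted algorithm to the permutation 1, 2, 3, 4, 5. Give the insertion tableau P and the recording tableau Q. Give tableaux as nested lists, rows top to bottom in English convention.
Insert each entry of the permutation into P by Schensted row insertion, recording in Q the position of each new cell.

Insert 1: appended to row 1. P = [[1]].
Insert 2: appended to row 1. P = [[1, 2]].
Insert 3: appended to row 1. P = [[1, 2, 3]].
Insert 4: appended to row 1. P = [[1, 2, 3, 4]].
Insert 5: appended to row 1. P = [[1, 2, 3, 4, 5]].

So P = [[1, 2, 3, 4, 5]], Q = [[1, 2, 3, 4, 5]].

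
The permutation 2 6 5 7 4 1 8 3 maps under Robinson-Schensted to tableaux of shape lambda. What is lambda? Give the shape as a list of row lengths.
[4, 2, 1, 1]

Row-insert each entry into an empty tableau.

After inserting 2: P = [[2]].
After inserting 6: P = [[2, 6]].
After inserting 5: P = [[2, 5], [6]].
After inserting 7: P = [[2, 5, 7], [6]].
After inserting 4: P = [[2, 4, 7], [5], [6]].
After inserting 1: P = [[1, 4, 7], [2], [5], [6]].
After inserting 8: P = [[1, 4, 7, 8], [2], [5], [6]].
After inserting 3: P = [[1, 3, 7, 8], [2, 4], [5], [6]].

The final insertion tableau P = [[1, 3, 7, 8], [2, 4], [5], [6]] has shape [4, 2, 1, 1].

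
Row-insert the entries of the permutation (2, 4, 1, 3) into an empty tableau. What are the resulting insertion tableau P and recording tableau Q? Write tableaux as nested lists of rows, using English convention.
Insert each entry of the permutation into P by Schensted row insertion, recording in Q the position of each new cell.

After inserting 2: P = [[2]].
After inserting 4: P = [[2, 4]].
After inserting 1: P = [[1, 4], [2]].
After inserting 3: P = [[1, 3], [2, 4]].

So P = [[1, 3], [2, 4]], Q = [[1, 2], [3, 4]].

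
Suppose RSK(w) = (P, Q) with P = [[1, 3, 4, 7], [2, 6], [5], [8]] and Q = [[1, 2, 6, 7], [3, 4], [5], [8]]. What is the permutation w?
5 8 2 6 3 4 7 1

Reverse RSK: for i = n, n-1, ..., 1, locate i in Q, remove the corresponding corner cell from P, and reverse-bump its entry up through P; the value ejected from row 1 is w(i).

So w = 5 8 2 6 3 4 7 1.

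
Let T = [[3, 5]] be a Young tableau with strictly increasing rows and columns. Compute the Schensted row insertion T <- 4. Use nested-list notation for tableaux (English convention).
In row 1, 4 replaces 5 (the leftmost entry greater than 4); 5 is bumped to row 2. 5 starts a new row 2. The new tableau is [[3, 4], [5]].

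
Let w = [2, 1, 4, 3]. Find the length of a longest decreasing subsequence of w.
2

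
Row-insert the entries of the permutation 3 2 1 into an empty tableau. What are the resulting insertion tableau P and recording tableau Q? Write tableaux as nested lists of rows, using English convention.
Insert each entry of the permutation into P by Schensted row insertion, recording in Q the position of each new cell.

Insert 3: appended to row 1. P = [[3]].
Insert 2: 2 bumps 3 from row 1; 3 starts row 2. P = [[2], [3]].
Insert 1: 1 bumps 2 from row 1; 2 bumps 3 from row 2; 3 starts row 3. P = [[1], [2], [3]].

So P = [[1], [2], [3]], Q = [[1], [2], [3]].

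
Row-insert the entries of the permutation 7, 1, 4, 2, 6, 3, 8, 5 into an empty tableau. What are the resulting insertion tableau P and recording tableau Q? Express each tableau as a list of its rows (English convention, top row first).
Insert each entry of the permutation into P by Schensted row insertion, recording in Q the position of each new cell.

After inserting 7: P = [[7]].
After inserting 1: P = [[1], [7]].
After inserting 4: P = [[1, 4], [7]].
After inserting 2: P = [[1, 2], [4], [7]].
After inserting 6: P = [[1, 2, 6], [4], [7]].
After inserting 3: P = [[1, 2, 3], [4, 6], [7]].
After inserting 8: P = [[1, 2, 3, 8], [4, 6], [7]].
After inserting 5: P = [[1, 2, 3, 5], [4, 6, 8], [7]].

So P = [[1, 2, 3, 5], [4, 6, 8], [7]], Q = [[1, 3, 5, 7], [2, 6, 8], [4]].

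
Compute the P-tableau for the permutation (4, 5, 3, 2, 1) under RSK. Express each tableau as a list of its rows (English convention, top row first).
Insert 4: appended to row 1. P = [[4]].
Insert 5: appended to row 1. P = [[4, 5]].
Insert 3: 3 bumps 4 from row 1; 4 starts row 2. P = [[3, 5], [4]].
Insert 2: 2 bumps 3 from row 1; 3 bumps 4 from row 2; 4 starts row 3. P = [[2, 5], [3], [4]].
Insert 1: 1 bumps 2 from row 1; 2 bumps 3 from row 2; 3 bumps 4 from row 3; 4 starts row 4. P = [[1, 5], [2], [3], [4]].

So P = [[1, 5], [2], [3], [4]].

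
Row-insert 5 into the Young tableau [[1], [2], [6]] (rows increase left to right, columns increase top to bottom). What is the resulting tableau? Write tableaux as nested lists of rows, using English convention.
5 is larger than every entry of row 1, so it is appended to row 1. The new tableau is [[1, 5], [2], [6]].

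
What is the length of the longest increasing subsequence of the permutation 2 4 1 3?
2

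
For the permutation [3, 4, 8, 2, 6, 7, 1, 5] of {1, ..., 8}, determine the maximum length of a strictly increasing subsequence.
4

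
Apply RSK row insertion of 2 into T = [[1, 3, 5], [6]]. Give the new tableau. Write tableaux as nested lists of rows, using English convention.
[[1, 2, 5], [3], [6]]

In row 1, 2 replaces 3 (the leftmost entry greater than 2); 3 is bumped to row 2. In row 2, 3 replaces 6 (the leftmost entry greater than 3); 6 is bumped to row 3. 6 starts a new row 3. The new tableau is [[1, 2, 5], [3], [6]].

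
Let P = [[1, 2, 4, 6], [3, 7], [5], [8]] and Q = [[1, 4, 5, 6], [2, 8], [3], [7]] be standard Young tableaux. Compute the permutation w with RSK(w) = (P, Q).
Reverse RSK: for i = n, n-1, ..., 1, locate i in Q, remove the corresponding corner cell from P, and reverse-bump its entry up through P; the value ejected from row 1 is w(i).

So w = 8 5 1 3 4 7 2 6.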